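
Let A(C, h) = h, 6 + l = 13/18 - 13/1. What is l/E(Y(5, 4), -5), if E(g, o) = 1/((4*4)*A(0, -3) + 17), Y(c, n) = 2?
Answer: 10199/18 ≈ 566.61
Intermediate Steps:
l = -329/18 (l = -6 + (13/18 - 13/1) = -6 + (13*(1/18) - 13*1) = -6 + (13/18 - 13) = -6 - 221/18 = -329/18 ≈ -18.278)
E(g, o) = -1/31 (E(g, o) = 1/((4*4)*(-3) + 17) = 1/(16*(-3) + 17) = 1/(-48 + 17) = 1/(-31) = -1/31)
l/E(Y(5, 4), -5) = -329/(18*(-1/31)) = -329/18*(-31) = 10199/18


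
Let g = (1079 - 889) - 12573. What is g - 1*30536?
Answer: -42919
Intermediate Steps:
g = -12383 (g = 190 - 12573 = -12383)
g - 1*30536 = -12383 - 1*30536 = -12383 - 30536 = -42919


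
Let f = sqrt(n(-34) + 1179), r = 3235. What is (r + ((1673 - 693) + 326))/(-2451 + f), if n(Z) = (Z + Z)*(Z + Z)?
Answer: -11129991/6001598 - 4541*sqrt(5803)/6001598 ≈ -1.9121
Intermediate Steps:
n(Z) = 4*Z**2 (n(Z) = (2*Z)*(2*Z) = 4*Z**2)
f = sqrt(5803) (f = sqrt(4*(-34)**2 + 1179) = sqrt(4*1156 + 1179) = sqrt(4624 + 1179) = sqrt(5803) ≈ 76.177)
(r + ((1673 - 693) + 326))/(-2451 + f) = (3235 + ((1673 - 693) + 326))/(-2451 + sqrt(5803)) = (3235 + (980 + 326))/(-2451 + sqrt(5803)) = (3235 + 1306)/(-2451 + sqrt(5803)) = 4541/(-2451 + sqrt(5803))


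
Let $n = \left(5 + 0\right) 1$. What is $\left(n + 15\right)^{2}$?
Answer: $400$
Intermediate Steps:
$n = 5$ ($n = 5 \cdot 1 = 5$)
$\left(n + 15\right)^{2} = \left(5 + 15\right)^{2} = 20^{2} = 400$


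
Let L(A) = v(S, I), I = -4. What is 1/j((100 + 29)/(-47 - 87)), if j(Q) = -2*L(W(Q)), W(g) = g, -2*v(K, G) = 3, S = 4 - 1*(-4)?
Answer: ⅓ ≈ 0.33333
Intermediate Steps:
S = 8 (S = 4 + 4 = 8)
v(K, G) = -3/2 (v(K, G) = -½*3 = -3/2)
L(A) = -3/2
j(Q) = 3 (j(Q) = -2*(-3/2) = 3)
1/j((100 + 29)/(-47 - 87)) = 1/3 = ⅓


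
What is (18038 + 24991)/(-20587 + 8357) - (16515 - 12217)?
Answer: -52607569/12230 ≈ -4301.5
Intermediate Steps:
(18038 + 24991)/(-20587 + 8357) - (16515 - 12217) = 43029/(-12230) - 1*4298 = 43029*(-1/12230) - 4298 = -43029/12230 - 4298 = -52607569/12230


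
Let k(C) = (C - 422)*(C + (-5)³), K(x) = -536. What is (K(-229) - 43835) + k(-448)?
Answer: 454139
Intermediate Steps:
k(C) = (-422 + C)*(-125 + C) (k(C) = (-422 + C)*(C - 125) = (-422 + C)*(-125 + C))
(K(-229) - 43835) + k(-448) = (-536 - 43835) + (52750 + (-448)² - 547*(-448)) = -44371 + (52750 + 200704 + 245056) = -44371 + 498510 = 454139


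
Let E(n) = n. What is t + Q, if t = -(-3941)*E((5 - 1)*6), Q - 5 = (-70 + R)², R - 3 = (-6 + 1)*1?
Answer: 99773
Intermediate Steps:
R = -2 (R = 3 + (-6 + 1)*1 = 3 - 5*1 = 3 - 5 = -2)
Q = 5189 (Q = 5 + (-70 - 2)² = 5 + (-72)² = 5 + 5184 = 5189)
t = 94584 (t = -(-3941)*(5 - 1)*6 = -(-3941)*4*6 = -(-3941)*24 = -1*(-94584) = 94584)
t + Q = 94584 + 5189 = 99773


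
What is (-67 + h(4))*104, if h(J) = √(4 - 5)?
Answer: -6968 + 104*I ≈ -6968.0 + 104.0*I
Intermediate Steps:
h(J) = I (h(J) = √(-1) = I)
(-67 + h(4))*104 = (-67 + I)*104 = -6968 + 104*I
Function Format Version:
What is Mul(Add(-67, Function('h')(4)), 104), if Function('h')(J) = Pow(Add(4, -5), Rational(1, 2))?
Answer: Add(-6968, Mul(104, I)) ≈ Add(-6968.0, Mul(104.00, I))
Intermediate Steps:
Function('h')(J) = I (Function('h')(J) = Pow(-1, Rational(1, 2)) = I)
Mul(Add(-67, Function('h')(4)), 104) = Mul(Add(-67, I), 104) = Add(-6968, Mul(104, I))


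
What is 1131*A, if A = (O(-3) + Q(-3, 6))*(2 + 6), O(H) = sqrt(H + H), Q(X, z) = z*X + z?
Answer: -108576 + 9048*I*sqrt(6) ≈ -1.0858e+5 + 22163.0*I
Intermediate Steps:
Q(X, z) = z + X*z (Q(X, z) = X*z + z = z + X*z)
O(H) = sqrt(2)*sqrt(H) (O(H) = sqrt(2*H) = sqrt(2)*sqrt(H))
A = -96 + 8*I*sqrt(6) (A = (sqrt(2)*sqrt(-3) + 6*(1 - 3))*(2 + 6) = (sqrt(2)*(I*sqrt(3)) + 6*(-2))*8 = (I*sqrt(6) - 12)*8 = (-12 + I*sqrt(6))*8 = -96 + 8*I*sqrt(6) ≈ -96.0 + 19.596*I)
1131*A = 1131*(-96 + 8*I*sqrt(6)) = -108576 + 9048*I*sqrt(6)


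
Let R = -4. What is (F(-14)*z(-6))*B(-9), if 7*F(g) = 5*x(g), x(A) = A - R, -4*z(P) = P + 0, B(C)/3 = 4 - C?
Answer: -2925/7 ≈ -417.86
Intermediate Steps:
B(C) = 12 - 3*C (B(C) = 3*(4 - C) = 12 - 3*C)
z(P) = -P/4 (z(P) = -(P + 0)/4 = -P/4)
x(A) = 4 + A (x(A) = A - 1*(-4) = A + 4 = 4 + A)
F(g) = 20/7 + 5*g/7 (F(g) = (5*(4 + g))/7 = (20 + 5*g)/7 = 20/7 + 5*g/7)
(F(-14)*z(-6))*B(-9) = ((20/7 + (5/7)*(-14))*(-¼*(-6)))*(12 - 3*(-9)) = ((20/7 - 10)*(3/2))*(12 + 27) = -50/7*3/2*39 = -75/7*39 = -2925/7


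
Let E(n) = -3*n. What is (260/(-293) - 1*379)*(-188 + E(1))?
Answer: 21259637/293 ≈ 72559.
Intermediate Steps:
(260/(-293) - 1*379)*(-188 + E(1)) = (260/(-293) - 1*379)*(-188 - 3*1) = (260*(-1/293) - 379)*(-188 - 3) = (-260/293 - 379)*(-191) = -111307/293*(-191) = 21259637/293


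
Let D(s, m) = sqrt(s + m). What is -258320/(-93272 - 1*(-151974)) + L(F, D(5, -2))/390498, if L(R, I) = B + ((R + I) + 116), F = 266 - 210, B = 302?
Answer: -8403801551/1910251133 + sqrt(3)/390498 ≈ -4.3993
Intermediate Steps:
F = 56
D(s, m) = sqrt(m + s)
L(R, I) = 418 + I + R (L(R, I) = 302 + ((R + I) + 116) = 302 + ((I + R) + 116) = 302 + (116 + I + R) = 418 + I + R)
-258320/(-93272 - 1*(-151974)) + L(F, D(5, -2))/390498 = -258320/(-93272 - 1*(-151974)) + (418 + sqrt(-2 + 5) + 56)/390498 = -258320/(-93272 + 151974) + (418 + sqrt(3) + 56)*(1/390498) = -258320/58702 + (474 + sqrt(3))*(1/390498) = -258320*1/58702 + (79/65083 + sqrt(3)/390498) = -129160/29351 + (79/65083 + sqrt(3)/390498) = -8403801551/1910251133 + sqrt(3)/390498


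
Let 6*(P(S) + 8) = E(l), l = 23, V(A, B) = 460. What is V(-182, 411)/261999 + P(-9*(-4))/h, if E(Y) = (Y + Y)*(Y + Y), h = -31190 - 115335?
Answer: -22900822/38389403475 ≈ -0.00059654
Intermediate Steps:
h = -146525
E(Y) = 4*Y² (E(Y) = (2*Y)*(2*Y) = 4*Y²)
P(S) = 1034/3 (P(S) = -8 + (4*23²)/6 = -8 + (4*529)/6 = -8 + (⅙)*2116 = -8 + 1058/3 = 1034/3)
V(-182, 411)/261999 + P(-9*(-4))/h = 460/261999 + (1034/3)/(-146525) = 460*(1/261999) + (1034/3)*(-1/146525) = 460/261999 - 1034/439575 = -22900822/38389403475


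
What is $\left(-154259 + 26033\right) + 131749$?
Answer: $3523$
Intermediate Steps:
$\left(-154259 + 26033\right) + 131749 = -128226 + 131749 = 3523$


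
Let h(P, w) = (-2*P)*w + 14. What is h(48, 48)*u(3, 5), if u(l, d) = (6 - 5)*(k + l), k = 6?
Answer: -41346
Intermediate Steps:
u(l, d) = 6 + l (u(l, d) = (6 - 5)*(6 + l) = 1*(6 + l) = 6 + l)
h(P, w) = 14 - 2*P*w (h(P, w) = -2*P*w + 14 = 14 - 2*P*w)
h(48, 48)*u(3, 5) = (14 - 2*48*48)*(6 + 3) = (14 - 4608)*9 = -4594*9 = -41346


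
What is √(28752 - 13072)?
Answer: 56*√5 ≈ 125.22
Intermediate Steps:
√(28752 - 13072) = √15680 = 56*√5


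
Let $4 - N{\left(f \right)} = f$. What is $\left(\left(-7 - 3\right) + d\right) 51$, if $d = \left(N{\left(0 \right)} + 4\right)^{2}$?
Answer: $2754$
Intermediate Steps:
$N{\left(f \right)} = 4 - f$
$d = 64$ ($d = \left(\left(4 - 0\right) + 4\right)^{2} = \left(\left(4 + 0\right) + 4\right)^{2} = \left(4 + 4\right)^{2} = 8^{2} = 64$)
$\left(\left(-7 - 3\right) + d\right) 51 = \left(\left(-7 - 3\right) + 64\right) 51 = \left(-10 + 64\right) 51 = 54 \cdot 51 = 2754$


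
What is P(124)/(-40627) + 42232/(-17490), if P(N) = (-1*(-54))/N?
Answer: -53188779499/22027553130 ≈ -2.4146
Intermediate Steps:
P(N) = 54/N
P(124)/(-40627) + 42232/(-17490) = (54/124)/(-40627) + 42232/(-17490) = (54*(1/124))*(-1/40627) + 42232*(-1/17490) = (27/62)*(-1/40627) - 21116/8745 = -27/2518874 - 21116/8745 = -53188779499/22027553130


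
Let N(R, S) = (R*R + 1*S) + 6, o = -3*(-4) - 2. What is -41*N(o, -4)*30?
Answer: -125460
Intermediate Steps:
o = 10 (o = 12 - 2 = 10)
N(R, S) = 6 + S + R² (N(R, S) = (R² + S) + 6 = (S + R²) + 6 = 6 + S + R²)
-41*N(o, -4)*30 = -41*(6 - 4 + 10²)*30 = -41*(6 - 4 + 100)*30 = -41*102*30 = -4182*30 = -125460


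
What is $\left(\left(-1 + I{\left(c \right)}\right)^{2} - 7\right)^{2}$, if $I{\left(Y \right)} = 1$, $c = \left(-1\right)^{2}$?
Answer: $49$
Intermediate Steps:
$c = 1$
$\left(\left(-1 + I{\left(c \right)}\right)^{2} - 7\right)^{2} = \left(\left(-1 + 1\right)^{2} - 7\right)^{2} = \left(0^{2} - 7\right)^{2} = \left(0 - 7\right)^{2} = \left(-7\right)^{2} = 49$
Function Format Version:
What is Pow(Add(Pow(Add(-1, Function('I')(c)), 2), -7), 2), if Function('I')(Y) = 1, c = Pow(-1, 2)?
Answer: 49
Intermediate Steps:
c = 1
Pow(Add(Pow(Add(-1, Function('I')(c)), 2), -7), 2) = Pow(Add(Pow(Add(-1, 1), 2), -7), 2) = Pow(Add(Pow(0, 2), -7), 2) = Pow(Add(0, -7), 2) = Pow(-7, 2) = 49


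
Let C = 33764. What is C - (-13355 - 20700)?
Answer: 67819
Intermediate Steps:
C - (-13355 - 20700) = 33764 - (-13355 - 20700) = 33764 - 1*(-34055) = 33764 + 34055 = 67819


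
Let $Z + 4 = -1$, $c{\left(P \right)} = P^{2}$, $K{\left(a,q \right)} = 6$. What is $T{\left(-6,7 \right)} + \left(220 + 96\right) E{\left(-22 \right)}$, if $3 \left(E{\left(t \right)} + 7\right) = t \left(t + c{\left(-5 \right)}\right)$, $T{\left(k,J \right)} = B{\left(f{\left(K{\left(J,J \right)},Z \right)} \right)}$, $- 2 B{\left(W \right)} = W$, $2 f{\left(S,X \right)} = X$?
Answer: $- \frac{36651}{4} \approx -9162.8$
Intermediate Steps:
$Z = -5$ ($Z = -4 - 1 = -5$)
$f{\left(S,X \right)} = \frac{X}{2}$
$B{\left(W \right)} = - \frac{W}{2}$
$T{\left(k,J \right)} = \frac{5}{4}$ ($T{\left(k,J \right)} = - \frac{\frac{1}{2} \left(-5\right)}{2} = \left(- \frac{1}{2}\right) \left(- \frac{5}{2}\right) = \frac{5}{4}$)
$E{\left(t \right)} = -7 + \frac{t \left(25 + t\right)}{3}$ ($E{\left(t \right)} = -7 + \frac{t \left(t + \left(-5\right)^{2}\right)}{3} = -7 + \frac{t \left(t + 25\right)}{3} = -7 + \frac{t \left(25 + t\right)}{3}$)
$T{\left(-6,7 \right)} + \left(220 + 96\right) E{\left(-22 \right)} = \frac{5}{4} + \left(220 + 96\right) \left(-7 + \frac{\left(-22\right)^{2}}{3} + \frac{25}{3} \left(-22\right)\right) = \frac{5}{4} + 316 \left(-7 + \frac{1}{3} \cdot 484 - \frac{550}{3}\right) = \frac{5}{4} + 316 \left(-7 + \frac{484}{3} - \frac{550}{3}\right) = \frac{5}{4} + 316 \left(-29\right) = \frac{5}{4} - 9164 = - \frac{36651}{4}$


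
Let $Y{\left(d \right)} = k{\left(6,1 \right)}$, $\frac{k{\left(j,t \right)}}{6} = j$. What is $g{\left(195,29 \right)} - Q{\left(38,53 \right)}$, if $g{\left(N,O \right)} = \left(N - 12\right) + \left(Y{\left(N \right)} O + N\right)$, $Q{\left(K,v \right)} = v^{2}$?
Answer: $-1387$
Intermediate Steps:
$k{\left(j,t \right)} = 6 j$
$Y{\left(d \right)} = 36$ ($Y{\left(d \right)} = 6 \cdot 6 = 36$)
$g{\left(N,O \right)} = -12 + 2 N + 36 O$ ($g{\left(N,O \right)} = \left(N - 12\right) + \left(36 O + N\right) = \left(-12 + N\right) + \left(N + 36 O\right) = -12 + 2 N + 36 O$)
$g{\left(195,29 \right)} - Q{\left(38,53 \right)} = \left(-12 + 2 \cdot 195 + 36 \cdot 29\right) - 53^{2} = \left(-12 + 390 + 1044\right) - 2809 = 1422 - 2809 = -1387$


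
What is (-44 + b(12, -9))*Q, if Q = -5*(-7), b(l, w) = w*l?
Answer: -5320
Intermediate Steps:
b(l, w) = l*w
Q = 35
(-44 + b(12, -9))*Q = (-44 + 12*(-9))*35 = (-44 - 108)*35 = -152*35 = -5320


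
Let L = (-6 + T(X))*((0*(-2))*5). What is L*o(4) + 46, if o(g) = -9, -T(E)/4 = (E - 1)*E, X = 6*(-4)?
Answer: 46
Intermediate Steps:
X = -24
T(E) = -4*E*(-1 + E) (T(E) = -4*(E - 1)*E = -4*(-1 + E)*E = -4*E*(-1 + E))
L = 0 (L = (-6 + 4*(-24)*(1 - 1*(-24)))*((0*(-2))*5) = (-6 + 4*(-24)*(1 + 24))*(0*5) = (-6 + 4*(-24)*25)*0 = (-6 - 2400)*0 = -2406*0 = 0)
L*o(4) + 46 = 0*(-9) + 46 = 0 + 46 = 46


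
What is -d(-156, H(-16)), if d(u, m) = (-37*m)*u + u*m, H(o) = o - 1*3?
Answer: 106704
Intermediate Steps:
H(o) = -3 + o (H(o) = o - 3 = -3 + o)
d(u, m) = -36*m*u (d(u, m) = -37*m*u + m*u = -36*m*u)
-d(-156, H(-16)) = -(-36)*(-3 - 16)*(-156) = -(-36)*(-19)*(-156) = -1*(-106704) = 106704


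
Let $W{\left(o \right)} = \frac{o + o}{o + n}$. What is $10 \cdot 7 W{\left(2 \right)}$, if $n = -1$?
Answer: $280$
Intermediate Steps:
$W{\left(o \right)} = \frac{2 o}{-1 + o}$ ($W{\left(o \right)} = \frac{o + o}{o - 1} = \frac{2 o}{-1 + o}$)
$10 \cdot 7 W{\left(2 \right)} = 10 \cdot 7 \cdot 2 \cdot 2 \frac{1}{-1 + 2} = 70 \cdot 2 \cdot 2 \cdot 1^{-1} = 70 \cdot 2 \cdot 2 \cdot 1 = 70 \cdot 4 = 280$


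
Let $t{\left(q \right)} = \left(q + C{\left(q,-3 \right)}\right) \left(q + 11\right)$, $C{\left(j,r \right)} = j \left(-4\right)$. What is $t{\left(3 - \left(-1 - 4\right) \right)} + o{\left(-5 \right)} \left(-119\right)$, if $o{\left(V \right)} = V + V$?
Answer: $734$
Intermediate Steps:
$C{\left(j,r \right)} = - 4 j$
$t{\left(q \right)} = - 3 q \left(11 + q\right)$ ($t{\left(q \right)} = \left(q - 4 q\right) \left(q + 11\right) = - 3 q \left(11 + q\right)$)
$o{\left(V \right)} = 2 V$
$t{\left(3 - \left(-1 - 4\right) \right)} + o{\left(-5 \right)} \left(-119\right) = 3 \left(3 - \left(-1 - 4\right)\right) \left(-11 - \left(3 - \left(-1 - 4\right)\right)\right) + 2 \left(-5\right) \left(-119\right) = 3 \left(3 - \left(-1 - 4\right)\right) \left(-11 - \left(3 - \left(-1 - 4\right)\right)\right) - -1190 = 3 \left(3 - -5\right) \left(-11 - \left(3 - -5\right)\right) + 1190 = 3 \left(3 + 5\right) \left(-11 - \left(3 + 5\right)\right) + 1190 = 3 \cdot 8 \left(-11 - 8\right) + 1190 = 3 \cdot 8 \left(-19\right) + 1190 = -456 + 1190 = 734$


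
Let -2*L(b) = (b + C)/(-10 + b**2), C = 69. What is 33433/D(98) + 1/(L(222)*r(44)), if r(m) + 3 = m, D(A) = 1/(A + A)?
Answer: 78182169560/11931 ≈ 6.5529e+6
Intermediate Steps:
D(A) = 1/(2*A)
r(m) = -3 + m
L(b) = -(69 + b)/(2*(-10 + b**2)) (L(b) = -(b + 69)/(2*(-10 + b**2)) = -(69 + b)/(2*(-10 + b**2)))
33433/D(98) + 1/(L(222)*r(44)) = 33433/(((1/2)/98)) + 1/((((-69 - 1*222)/(2*(-10 + 222**2))))*(-3 + 44)) = 33433/(((1/2)*(1/98))) + 1/(((-69 - 222)/(2*(-10 + 49284)))*41) = 33433/(1/196) + (1/41)/((1/2)*(-291)/49274) = 33433*196 + (1/41)/((1/2)*(1/49274)*(-291)) = 6552868 + (1/41)/(-291/98548) = 6552868 - 98548/291*1/41 = 6552868 - 98548/11931 = 78182169560/11931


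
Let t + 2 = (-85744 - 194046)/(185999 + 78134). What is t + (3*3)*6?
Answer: 13455126/264133 ≈ 50.941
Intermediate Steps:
t = -808056/264133 (t = -2 + (-85744 - 194046)/(185999 + 78134) = -2 - 279790/264133 = -808056/264133 ≈ -3.0593)
t + (3*3)*6 = -808056/264133 + (3*3)*6 = -808056/264133 + 9*6 = -808056/264133 + 54 = 13455126/264133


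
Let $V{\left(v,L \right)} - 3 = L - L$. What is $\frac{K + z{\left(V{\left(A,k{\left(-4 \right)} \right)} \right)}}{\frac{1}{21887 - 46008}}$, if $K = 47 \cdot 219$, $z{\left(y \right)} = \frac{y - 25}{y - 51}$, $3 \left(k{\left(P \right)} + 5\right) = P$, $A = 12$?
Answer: $- \frac{5958924203}{24} \approx -2.4829 \cdot 10^{8}$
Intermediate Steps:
$k{\left(P \right)} = -5 + \frac{P}{3}$
$V{\left(v,L \right)} = 3$ ($V{\left(v,L \right)} = 3 + \left(L - L\right) = 3 + 0 = 3$)
$z{\left(y \right)} = \frac{-25 + y}{-51 + y}$
$K = 10293$
$\frac{K + z{\left(V{\left(A,k{\left(-4 \right)} \right)} \right)}}{\frac{1}{21887 - 46008}} = \frac{10293 + \frac{-25 + 3}{-51 + 3}}{\frac{1}{21887 - 46008}} = \frac{10293 + \frac{1}{-48} \left(-22\right)}{\frac{1}{21887 - 46008}} = \frac{10293 - - \frac{11}{24}}{\frac{1}{-24121}} = \frac{10293 + \frac{11}{24}}{- \frac{1}{24121}} = \frac{247043}{24} \left(-24121\right) = - \frac{5958924203}{24}$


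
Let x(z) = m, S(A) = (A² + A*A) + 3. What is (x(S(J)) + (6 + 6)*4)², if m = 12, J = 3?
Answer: 3600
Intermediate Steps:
S(A) = 3 + 2*A² (S(A) = (A² + A²) + 3 = 2*A² + 3 = 3 + 2*A²)
x(z) = 12
(x(S(J)) + (6 + 6)*4)² = (12 + (6 + 6)*4)² = (12 + 12*4)² = (12 + 48)² = 60² = 3600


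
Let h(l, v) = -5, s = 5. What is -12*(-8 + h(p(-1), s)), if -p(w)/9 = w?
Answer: 156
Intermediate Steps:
p(w) = -9*w
-12*(-8 + h(p(-1), s)) = -12*(-8 - 5) = -12*(-13) = 156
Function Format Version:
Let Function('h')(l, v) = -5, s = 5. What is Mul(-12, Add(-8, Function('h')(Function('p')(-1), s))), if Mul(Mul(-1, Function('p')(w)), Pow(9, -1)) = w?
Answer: 156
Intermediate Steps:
Function('p')(w) = Mul(-9, w)
Mul(-12, Add(-8, Function('h')(Function('p')(-1), s))) = Mul(-12, Add(-8, -5)) = Mul(-12, -13) = 156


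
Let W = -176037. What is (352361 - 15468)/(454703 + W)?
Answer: 336893/278666 ≈ 1.2089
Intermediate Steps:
(352361 - 15468)/(454703 + W) = (352361 - 15468)/(454703 - 176037) = 336893/278666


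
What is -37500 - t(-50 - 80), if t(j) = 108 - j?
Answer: -37738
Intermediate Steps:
-37500 - t(-50 - 80) = -37500 - (108 - (-50 - 80)) = -37500 - (108 - 1*(-130)) = -37500 - (108 + 130) = -37500 - 1*238 = -37500 - 238 = -37738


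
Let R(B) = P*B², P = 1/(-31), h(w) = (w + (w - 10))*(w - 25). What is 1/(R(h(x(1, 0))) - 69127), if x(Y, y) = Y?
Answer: -31/2179801 ≈ -1.4221e-5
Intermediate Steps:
h(w) = (-25 + w)*(-10 + 2*w) (h(w) = (w + (-10 + w))*(-25 + w) = (-10 + 2*w)*(-25 + w) = (-25 + w)*(-10 + 2*w))
P = -1/31 ≈ -0.032258
R(B) = -B²/31
1/(R(h(x(1, 0))) - 69127) = 1/(-(250 - 60*1 + 2*1²)²/31 - 69127) = 1/(-(250 - 60 + 2*1)²/31 - 69127) = 1/(-(250 - 60 + 2)²/31 - 69127) = 1/(-1/31*192² - 69127) = 1/(-1/31*36864 - 69127) = 1/(-36864/31 - 69127) = 1/(-2179801/31) = -31/2179801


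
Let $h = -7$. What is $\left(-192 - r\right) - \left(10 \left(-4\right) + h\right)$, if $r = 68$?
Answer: $-213$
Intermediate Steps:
$\left(-192 - r\right) - \left(10 \left(-4\right) + h\right) = \left(-192 - 68\right) - \left(10 \left(-4\right) - 7\right) = \left(-192 - 68\right) - \left(-40 - 7\right) = -260 - -47 = -260 + 47 = -213$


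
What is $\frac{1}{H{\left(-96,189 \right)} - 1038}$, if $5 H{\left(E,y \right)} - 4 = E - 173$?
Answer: $- \frac{1}{1091} \approx -0.00091659$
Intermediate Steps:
$H{\left(E,y \right)} = - \frac{169}{5} + \frac{E}{5}$ ($H{\left(E,y \right)} = \frac{4}{5} + \frac{E - 173}{5} = \frac{4}{5} + \frac{-173 + E}{5} = \frac{4}{5} + \left(- \frac{173}{5} + \frac{E}{5}\right) = - \frac{169}{5} + \frac{E}{5}$)
$\frac{1}{H{\left(-96,189 \right)} - 1038} = \frac{1}{\left(- \frac{169}{5} + \frac{1}{5} \left(-96\right)\right) - 1038} = \frac{1}{\left(- \frac{169}{5} - \frac{96}{5}\right) - 1038} = \frac{1}{-53 - 1038} = \frac{1}{-1091} = - \frac{1}{1091}$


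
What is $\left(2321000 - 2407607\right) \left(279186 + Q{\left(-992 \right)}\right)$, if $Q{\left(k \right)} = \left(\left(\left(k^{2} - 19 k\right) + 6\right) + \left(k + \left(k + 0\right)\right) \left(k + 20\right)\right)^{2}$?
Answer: $-744205888333633194$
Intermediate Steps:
$Q{\left(k \right)} = \left(6 + k^{2} - 19 k + 2 k \left(20 + k\right)\right)^{2}$ ($Q{\left(k \right)} = \left(\left(6 + k^{2} - 19 k\right) + \left(k + k\right) \left(20 + k\right)\right)^{2} = \left(\left(6 + k^{2} - 19 k\right) + 2 k \left(20 + k\right)\right)^{2} = \left(6 + k^{2} - 19 k + 2 k \left(20 + k\right)\right)^{2}$)
$\left(2321000 - 2407607\right) \left(279186 + Q{\left(-992 \right)}\right) = \left(2321000 - 2407607\right) \left(279186 + 9 \left(2 + \left(-992\right)^{2} + 7 \left(-992\right)\right)^{2}\right) = - 86607 \left(279186 + 9 \left(2 + 984064 - 6944\right)^{2}\right) = - 86607 \left(279186 + 9 \cdot 977122^{2}\right) = - 86607 \left(279186 + 9 \cdot 954767402884\right) = - 86607 \left(279186 + 8592906625956\right) = \left(-86607\right) 8592906905142 = -744205888333633194$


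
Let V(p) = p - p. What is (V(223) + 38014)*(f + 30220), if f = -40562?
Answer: -393140788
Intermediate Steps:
V(p) = 0
(V(223) + 38014)*(f + 30220) = (0 + 38014)*(-40562 + 30220) = 38014*(-10342) = -393140788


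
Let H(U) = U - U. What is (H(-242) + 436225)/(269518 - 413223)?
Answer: -87245/28741 ≈ -3.0356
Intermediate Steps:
H(U) = 0
(H(-242) + 436225)/(269518 - 413223) = (0 + 436225)/(269518 - 413223) = 436225/(-143705) = 436225*(-1/143705) = -87245/28741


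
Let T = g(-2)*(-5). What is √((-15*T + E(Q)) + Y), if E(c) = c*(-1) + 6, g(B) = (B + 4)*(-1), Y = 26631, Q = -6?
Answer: √26493 ≈ 162.77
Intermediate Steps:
g(B) = -4 - B (g(B) = (4 + B)*(-1) = -4 - B)
E(c) = 6 - c (E(c) = -c + 6 = 6 - c)
T = 10 (T = (-4 - 1*(-2))*(-5) = (-4 + 2)*(-5) = -2*(-5) = 10)
√((-15*T + E(Q)) + Y) = √((-15*10 + (6 - 1*(-6))) + 26631) = √((-150 + (6 + 6)) + 26631) = √((-150 + 12) + 26631) = √(-138 + 26631) = √26493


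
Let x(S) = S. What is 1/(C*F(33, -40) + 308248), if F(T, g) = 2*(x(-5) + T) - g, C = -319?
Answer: 1/277624 ≈ 3.6020e-6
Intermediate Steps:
F(T, g) = -10 - g + 2*T (F(T, g) = 2*(-5 + T) - g = (-10 + 2*T) - g = -10 - g + 2*T)
1/(C*F(33, -40) + 308248) = 1/(-319*(-10 - 1*(-40) + 2*33) + 308248) = 1/(-319*(-10 + 40 + 66) + 308248) = 1/(-319*96 + 308248) = 1/(-30624 + 308248) = 1/277624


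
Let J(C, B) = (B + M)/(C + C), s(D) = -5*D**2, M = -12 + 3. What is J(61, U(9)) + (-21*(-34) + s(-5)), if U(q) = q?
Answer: 589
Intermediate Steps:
M = -9
J(C, B) = (-9 + B)/(2*C) (J(C, B) = (B - 9)/(C + C) = (-9 + B)/((2*C)) = (-9 + B)*(1/(2*C)) = (-9 + B)/(2*C))
J(61, U(9)) + (-21*(-34) + s(-5)) = (1/2)*(-9 + 9)/61 + (-21*(-34) - 5*(-5)**2) = (1/2)*(1/61)*0 + (714 - 5*25) = 0 + (714 - 125) = 0 + 589 = 589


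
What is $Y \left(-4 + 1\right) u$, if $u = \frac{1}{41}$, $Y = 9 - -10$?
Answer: $- \frac{57}{41} \approx -1.3902$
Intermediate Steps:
$Y = 19$ ($Y = 9 + 10 = 19$)
$u = \frac{1}{41} \approx 0.02439$
$Y \left(-4 + 1\right) u = 19 \left(-4 + 1\right) \frac{1}{41} = 19 \left(-3\right) \frac{1}{41} = \left(-57\right) \frac{1}{41} = - \frac{57}{41}$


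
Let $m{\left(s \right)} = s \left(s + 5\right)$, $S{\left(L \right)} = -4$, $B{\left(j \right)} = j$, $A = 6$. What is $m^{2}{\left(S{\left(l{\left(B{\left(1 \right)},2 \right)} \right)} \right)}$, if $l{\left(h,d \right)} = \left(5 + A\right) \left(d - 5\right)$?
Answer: $16$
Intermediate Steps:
$l{\left(h,d \right)} = -55 + 11 d$ ($l{\left(h,d \right)} = \left(5 + 6\right) \left(d - 5\right) = 11 \left(-5 + d\right) = -55 + 11 d$)
$m{\left(s \right)} = s \left(5 + s\right)$
$m^{2}{\left(S{\left(l{\left(B{\left(1 \right)},2 \right)} \right)} \right)} = \left(- 4 \left(5 - 4\right)\right)^{2} = \left(\left(-4\right) 1\right)^{2} = \left(-4\right)^{2} = 16$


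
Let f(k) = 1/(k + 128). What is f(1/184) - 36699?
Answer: -864371363/23553 ≈ -36699.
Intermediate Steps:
f(k) = 1/(128 + k)
f(1/184) - 36699 = 1/(128 + 1/184) - 36699 = 1/(23553/184) - 36699 = 184/23553 - 36699 = -864371363/23553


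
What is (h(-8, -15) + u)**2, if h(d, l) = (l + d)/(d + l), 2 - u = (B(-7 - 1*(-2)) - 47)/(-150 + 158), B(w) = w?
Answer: 361/4 ≈ 90.250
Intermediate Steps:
u = 17/2 (u = 2 - ((-7 - 1*(-2)) - 47)/(-150 + 158) = 2 - ((-7 + 2) - 47)/8 = 2 - (-5 - 47)/8 = 2 - (-52)/8 = 2 - 1*(-13/2) = 2 + 13/2 = 17/2 ≈ 8.5000)
h(d, l) = 1 (h(d, l) = (d + l)/(d + l) = 1)
(h(-8, -15) + u)**2 = (1 + 17/2)**2 = (19/2)**2 = 361/4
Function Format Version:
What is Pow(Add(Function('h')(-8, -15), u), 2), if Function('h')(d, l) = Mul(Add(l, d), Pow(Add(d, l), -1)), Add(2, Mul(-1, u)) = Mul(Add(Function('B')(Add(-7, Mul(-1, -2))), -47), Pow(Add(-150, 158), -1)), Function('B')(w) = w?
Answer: Rational(361, 4) ≈ 90.250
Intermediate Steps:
u = Rational(17, 2) (u = Add(2, Mul(-1, Mul(Add(Add(-7, Mul(-1, -2)), -47), Pow(Add(-150, 158), -1)))) = Add(2, Mul(-1, Mul(Add(Add(-7, 2), -47), Pow(8, -1)))) = Add(2, Mul(-1, Mul(Add(-5, -47), Rational(1, 8)))) = Add(2, Mul(-1, Mul(-52, Rational(1, 8)))) = Add(2, Mul(-1, Rational(-13, 2))) = Add(2, Rational(13, 2)) = Rational(17, 2) ≈ 8.5000)
Function('h')(d, l) = 1 (Function('h')(d, l) = Mul(Add(d, l), Pow(Add(d, l), -1)) = 1)
Pow(Add(Function('h')(-8, -15), u), 2) = Pow(Add(1, Rational(17, 2)), 2) = Pow(Rational(19, 2), 2) = Rational(361, 4)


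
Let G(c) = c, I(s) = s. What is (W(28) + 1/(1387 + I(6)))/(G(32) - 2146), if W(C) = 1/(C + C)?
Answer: -207/23558416 ≈ -8.7867e-6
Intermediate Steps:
W(C) = 1/(2*C)
(W(28) + 1/(1387 + I(6)))/(G(32) - 2146) = ((½)/28 + 1/(1387 + 6))/(32 - 2146) = ((½)*(1/28) + 1/1393)/(-2114) = (1/56 + 1/1393)*(-1/2114) = (207/11144)*(-1/2114) = -207/23558416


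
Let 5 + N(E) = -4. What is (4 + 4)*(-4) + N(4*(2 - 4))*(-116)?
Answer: 1012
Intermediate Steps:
N(E) = -9 (N(E) = -5 - 4 = -9)
(4 + 4)*(-4) + N(4*(2 - 4))*(-116) = (4 + 4)*(-4) - 9*(-116) = 8*(-4) + 1044 = -32 + 1044 = 1012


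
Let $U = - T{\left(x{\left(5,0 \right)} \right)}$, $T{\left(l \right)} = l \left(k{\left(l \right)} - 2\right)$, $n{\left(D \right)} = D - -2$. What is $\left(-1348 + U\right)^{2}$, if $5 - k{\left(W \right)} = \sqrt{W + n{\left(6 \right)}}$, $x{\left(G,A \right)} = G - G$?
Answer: $1817104$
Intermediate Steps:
$x{\left(G,A \right)} = 0$
$n{\left(D \right)} = 2 + D$ ($n{\left(D \right)} = D + 2 = 2 + D$)
$k{\left(W \right)} = 5 - \sqrt{8 + W}$ ($k{\left(W \right)} = 5 - \sqrt{W + \left(2 + 6\right)} = 5 - \sqrt{W + 8} = 5 - \sqrt{8 + W}$)
$T{\left(l \right)} = l \left(3 - \sqrt{8 + l}\right)$ ($T{\left(l \right)} = l \left(\left(5 - \sqrt{8 + l}\right) - 2\right) = l \left(3 - \sqrt{8 + l}\right)$)
$U = 0$ ($U = - 0 \left(3 - \sqrt{8 + 0}\right) = - 0 \left(3 - \sqrt{8}\right) = - 0 \left(3 - 2 \sqrt{2}\right) = \left(-1\right) 0 = 0$)
$\left(-1348 + U\right)^{2} = \left(-1348 + 0\right)^{2} = \left(-1348\right)^{2} = 1817104$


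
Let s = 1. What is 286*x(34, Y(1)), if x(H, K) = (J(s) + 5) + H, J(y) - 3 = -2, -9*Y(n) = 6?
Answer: 11440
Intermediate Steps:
Y(n) = -2/3 (Y(n) = -1/9*6 = -2/3)
J(y) = 1 (J(y) = 3 - 2 = 1)
x(H, K) = 6 + H (x(H, K) = (1 + 5) + H = 6 + H)
286*x(34, Y(1)) = 286*(6 + 34) = 286*40 = 11440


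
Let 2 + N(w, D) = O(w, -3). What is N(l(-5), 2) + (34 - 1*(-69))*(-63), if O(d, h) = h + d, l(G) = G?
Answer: -6499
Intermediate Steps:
O(d, h) = d + h
N(w, D) = -5 + w (N(w, D) = -2 + (w - 3) = -2 + (-3 + w) = -5 + w)
N(l(-5), 2) + (34 - 1*(-69))*(-63) = (-5 - 5) + (34 - 1*(-69))*(-63) = -10 + (34 + 69)*(-63) = -10 + 103*(-63) = -10 - 6489 = -6499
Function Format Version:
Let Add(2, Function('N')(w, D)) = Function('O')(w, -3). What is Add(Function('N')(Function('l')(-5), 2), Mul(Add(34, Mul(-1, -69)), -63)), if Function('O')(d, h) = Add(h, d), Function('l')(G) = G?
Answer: -6499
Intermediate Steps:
Function('O')(d, h) = Add(d, h)
Function('N')(w, D) = Add(-5, w) (Function('N')(w, D) = Add(-2, Add(w, -3)) = Add(-2, Add(-3, w)) = Add(-5, w))
Add(Function('N')(Function('l')(-5), 2), Mul(Add(34, Mul(-1, -69)), -63)) = Add(Add(-5, -5), Mul(Add(34, Mul(-1, -69)), -63)) = Add(-10, Mul(Add(34, 69), -63)) = Add(-10, Mul(103, -63)) = Add(-10, -6489) = -6499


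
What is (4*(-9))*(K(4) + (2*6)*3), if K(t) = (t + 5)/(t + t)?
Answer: -2673/2 ≈ -1336.5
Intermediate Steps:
K(t) = (5 + t)/(2*t) (K(t) = (5 + t)/((2*t)) = (5 + t)*(1/(2*t)) = (5 + t)/(2*t))
(4*(-9))*(K(4) + (2*6)*3) = (4*(-9))*((½)*(5 + 4)/4 + (2*6)*3) = -36*((½)*(¼)*9 + 12*3) = -36*(9/8 + 36) = -36*297/8 = -2673/2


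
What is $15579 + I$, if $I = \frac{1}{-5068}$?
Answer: $\frac{78954371}{5068} \approx 15579.0$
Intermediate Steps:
$I = - \frac{1}{5068} \approx -0.00019732$
$15579 + I = 15579 - \frac{1}{5068} = \frac{78954371}{5068}$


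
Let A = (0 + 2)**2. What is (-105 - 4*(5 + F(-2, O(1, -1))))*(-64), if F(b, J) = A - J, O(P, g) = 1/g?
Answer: 9280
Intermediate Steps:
A = 4 (A = 2**2 = 4)
F(b, J) = 4 - J
(-105 - 4*(5 + F(-2, O(1, -1))))*(-64) = (-105 - 4*(5 + (4 - 1/(-1))))*(-64) = (-105 - 4*(5 + (4 - 1*(-1))))*(-64) = (-105 - 4*(5 + (4 + 1)))*(-64) = (-105 - 4*(5 + 5))*(-64) = (-105 - 4*10)*(-64) = (-105 - 40)*(-64) = -145*(-64) = 9280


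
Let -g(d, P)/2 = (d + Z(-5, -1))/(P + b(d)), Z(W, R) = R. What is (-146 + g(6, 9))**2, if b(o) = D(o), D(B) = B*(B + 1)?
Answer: 55591936/2601 ≈ 21373.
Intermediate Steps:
D(B) = B*(1 + B)
b(o) = o*(1 + o)
g(d, P) = -2*(-1 + d)/(P + d*(1 + d)) (g(d, P) = -2*(d - 1)/(P + d*(1 + d)) = -2*(-1 + d)/(P + d*(1 + d)))
(-146 + g(6, 9))**2 = (-146 + 2*(1 - 1*6)/(9 + 6*(1 + 6)))**2 = (-146 + 2*(1 - 6)/(9 + 6*7))**2 = (-146 + 2*(-5)/(9 + 42))**2 = (-146 + 2*(-5)/51)**2 = (-146 + 2*(1/51)*(-5))**2 = (-146 - 10/51)**2 = (-7456/51)**2 = 55591936/2601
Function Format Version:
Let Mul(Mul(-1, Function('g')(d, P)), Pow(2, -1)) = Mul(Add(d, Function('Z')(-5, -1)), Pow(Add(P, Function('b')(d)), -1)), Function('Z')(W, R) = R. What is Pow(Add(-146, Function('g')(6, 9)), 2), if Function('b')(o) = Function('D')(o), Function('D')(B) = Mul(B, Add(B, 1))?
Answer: Rational(55591936, 2601) ≈ 21373.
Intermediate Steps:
Function('D')(B) = Mul(B, Add(1, B))
Function('b')(o) = Mul(o, Add(1, o))
Function('g')(d, P) = Mul(-2, Pow(Add(P, Mul(d, Add(1, d))), -1), Add(-1, d)) (Function('g')(d, P) = Mul(-2, Mul(Add(d, -1), Pow(Add(P, Mul(d, Add(1, d))), -1))) = Mul(-2, Mul(Add(-1, d), Pow(Add(P, Mul(d, Add(1, d))), -1))) = Mul(-2, Mul(Pow(Add(P, Mul(d, Add(1, d))), -1), Add(-1, d))) = Mul(-2, Pow(Add(P, Mul(d, Add(1, d))), -1), Add(-1, d)))
Pow(Add(-146, Function('g')(6, 9)), 2) = Pow(Add(-146, Mul(2, Pow(Add(9, Mul(6, Add(1, 6))), -1), Add(1, Mul(-1, 6)))), 2) = Pow(Add(-146, Mul(2, Pow(Add(9, Mul(6, 7)), -1), Add(1, -6))), 2) = Pow(Add(-146, Mul(2, Pow(Add(9, 42), -1), -5)), 2) = Pow(Add(-146, Mul(2, Pow(51, -1), -5)), 2) = Pow(Add(-146, Mul(2, Rational(1, 51), -5)), 2) = Pow(Add(-146, Rational(-10, 51)), 2) = Pow(Rational(-7456, 51), 2) = Rational(55591936, 2601)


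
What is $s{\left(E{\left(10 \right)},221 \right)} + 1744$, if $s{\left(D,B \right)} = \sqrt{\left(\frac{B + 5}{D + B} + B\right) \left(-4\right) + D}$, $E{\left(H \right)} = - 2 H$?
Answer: $1744 + \frac{4 i \sqrt{2294013}}{201} \approx 1744.0 + 30.141 i$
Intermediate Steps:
$s{\left(D,B \right)} = \sqrt{D - 4 B - \frac{4 \left(5 + B\right)}{B + D}}$ ($s{\left(D,B \right)} = \sqrt{\left(\frac{5 + B}{B + D} + B\right) \left(-4\right) + D} = \sqrt{\left(B + \frac{5 + B}{B + D}\right) \left(-4\right) + D} = \sqrt{\left(- 4 B - \frac{4 \left(5 + B\right)}{B + D}\right) + D} = \sqrt{D - 4 B - \frac{4 \left(5 + B\right)}{B + D}}$)
$s{\left(E{\left(10 \right)},221 \right)} + 1744 = \sqrt{\frac{-20 - 884 - \left(221 - 20\right) \left(- \left(-2\right) 10 + 4 \cdot 221\right)}{221 - 20}} + 1744 = \sqrt{\frac{-20 - 884 - \left(221 - 20\right) \left(\left(-1\right) \left(-20\right) + 884\right)}{221 - 20}} + 1744 = \sqrt{\frac{-20 - 884 - 201 \left(20 + 884\right)}{201}} + 1744 = \sqrt{\frac{-20 - 884 - 201 \cdot 904}{201}} + 1744 = \sqrt{\frac{-20 - 884 - 181704}{201}} + 1744 = \sqrt{\frac{1}{201} \left(-182608\right)} + 1744 = \sqrt{- \frac{182608}{201}} + 1744 = \frac{4 i \sqrt{2294013}}{201} + 1744 = 1744 + \frac{4 i \sqrt{2294013}}{201}$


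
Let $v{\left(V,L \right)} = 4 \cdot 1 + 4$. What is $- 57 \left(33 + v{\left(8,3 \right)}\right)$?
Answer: $-2337$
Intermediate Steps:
$v{\left(V,L \right)} = 8$ ($v{\left(V,L \right)} = 4 + 4 = 8$)
$- 57 \left(33 + v{\left(8,3 \right)}\right) = - 57 \left(33 + 8\right) = \left(-57\right) 41 = -2337$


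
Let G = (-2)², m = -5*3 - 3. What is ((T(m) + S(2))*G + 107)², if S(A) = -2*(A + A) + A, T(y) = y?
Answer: 121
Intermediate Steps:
m = -18 (m = -15 - 3 = -18)
S(A) = -3*A (S(A) = -4*A + A = -3*A)
G = 4
((T(m) + S(2))*G + 107)² = ((-18 - 3*2)*4 + 107)² = ((-18 - 6)*4 + 107)² = (-24*4 + 107)² = (-96 + 107)² = 11² = 121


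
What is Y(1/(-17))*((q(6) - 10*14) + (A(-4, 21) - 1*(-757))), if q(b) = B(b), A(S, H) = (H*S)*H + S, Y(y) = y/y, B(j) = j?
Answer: -1145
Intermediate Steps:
Y(y) = 1
A(S, H) = S + S*H² (A(S, H) = S*H² + S = S + S*H²)
q(b) = b
Y(1/(-17))*((q(6) - 10*14) + (A(-4, 21) - 1*(-757))) = 1*((6 - 10*14) + (-4*(1 + 21²) - 1*(-757))) = 1*((6 - 140) + (-4*(1 + 441) + 757)) = 1*(-134 + (-4*442 + 757)) = 1*(-134 + (-1768 + 757)) = 1*(-134 - 1011) = 1*(-1145) = -1145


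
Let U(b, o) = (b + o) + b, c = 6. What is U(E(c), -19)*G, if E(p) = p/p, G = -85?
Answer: 1445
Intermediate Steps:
E(p) = 1
U(b, o) = o + 2*b
U(E(c), -19)*G = (-19 + 2*1)*(-85) = (-19 + 2)*(-85) = -17*(-85) = 1445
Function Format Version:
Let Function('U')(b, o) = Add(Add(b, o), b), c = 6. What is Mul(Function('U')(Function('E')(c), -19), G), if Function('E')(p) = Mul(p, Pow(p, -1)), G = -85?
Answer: 1445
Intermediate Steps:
Function('E')(p) = 1
Function('U')(b, o) = Add(o, Mul(2, b))
Mul(Function('U')(Function('E')(c), -19), G) = Mul(Add(-19, Mul(2, 1)), -85) = Mul(Add(-19, 2), -85) = Mul(-17, -85) = 1445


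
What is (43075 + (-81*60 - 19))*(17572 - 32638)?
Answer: -575460936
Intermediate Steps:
(43075 + (-81*60 - 19))*(17572 - 32638) = (43075 + (-4860 - 19))*(-15066) = (43075 - 4879)*(-15066) = 38196*(-15066) = -575460936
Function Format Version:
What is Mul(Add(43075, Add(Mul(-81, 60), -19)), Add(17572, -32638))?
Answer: -575460936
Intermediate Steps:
Mul(Add(43075, Add(Mul(-81, 60), -19)), Add(17572, -32638)) = Mul(Add(43075, Add(-4860, -19)), -15066) = Mul(Add(43075, -4879), -15066) = Mul(38196, -15066) = -575460936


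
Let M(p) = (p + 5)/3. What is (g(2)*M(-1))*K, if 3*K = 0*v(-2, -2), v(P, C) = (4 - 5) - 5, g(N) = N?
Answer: 0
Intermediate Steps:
v(P, C) = -6 (v(P, C) = -1 - 5 = -6)
M(p) = 5/3 + p/3 (M(p) = (5 + p)*(⅓) = 5/3 + p/3)
K = 0 (K = (0*(-6))/3 = (⅓)*0 = 0)
(g(2)*M(-1))*K = (2*(5/3 + (⅓)*(-1)))*0 = (2*(5/3 - ⅓))*0 = (2*(4/3))*0 = (8/3)*0 = 0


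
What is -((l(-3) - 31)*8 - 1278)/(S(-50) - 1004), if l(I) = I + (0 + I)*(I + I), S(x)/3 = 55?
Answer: -1406/839 ≈ -1.6758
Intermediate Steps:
S(x) = 165 (S(x) = 3*55 = 165)
l(I) = I + 2*I² (l(I) = I + I*(2*I) = I + 2*I²)
-((l(-3) - 31)*8 - 1278)/(S(-50) - 1004) = -((-3*(1 + 2*(-3)) - 31)*8 - 1278)/(165 - 1004) = -((-3*(1 - 6) - 31)*8 - 1278)/(-839) = -((-3*(-5) - 31)*8 - 1278)*(-1)/839 = -((15 - 31)*8 - 1278)*(-1)/839 = -(-16*8 - 1278)*(-1)/839 = -(-128 - 1278)*(-1)/839 = -(-1406)*(-1)/839 = -1*1406/839 = -1406/839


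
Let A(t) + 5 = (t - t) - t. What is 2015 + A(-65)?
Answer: 2075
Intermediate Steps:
A(t) = -5 - t (A(t) = -5 + ((t - t) - t) = -5 + (0 - t) = -5 - t)
2015 + A(-65) = 2015 + (-5 - 1*(-65)) = 2015 + (-5 + 65) = 2015 + 60 = 2075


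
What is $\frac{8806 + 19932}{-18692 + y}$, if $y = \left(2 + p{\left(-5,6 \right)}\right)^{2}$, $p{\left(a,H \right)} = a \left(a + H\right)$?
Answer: $- \frac{28738}{18683} \approx -1.5382$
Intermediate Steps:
$p{\left(a,H \right)} = a \left(H + a\right)$
$y = 9$ ($y = \left(2 - 5 \left(6 - 5\right)\right)^{2} = \left(2 - 5\right)^{2} = \left(-3\right)^{2} = 9$)
$\frac{8806 + 19932}{-18692 + y} = \frac{8806 + 19932}{-18692 + 9} = \frac{28738}{-18683} = 28738 \left(- \frac{1}{18683}\right) = - \frac{28738}{18683}$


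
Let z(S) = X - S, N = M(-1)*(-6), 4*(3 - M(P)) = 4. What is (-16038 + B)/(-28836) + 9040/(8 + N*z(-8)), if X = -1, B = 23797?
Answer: -65316781/547884 ≈ -119.22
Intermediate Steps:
M(P) = 2 (M(P) = 3 - 1/4*4 = 3 - 1 = 2)
N = -12 (N = 2*(-6) = -12)
z(S) = -1 - S
(-16038 + B)/(-28836) + 9040/(8 + N*z(-8)) = (-16038 + 23797)/(-28836) + 9040/(8 - 12*(-1 - 1*(-8))) = 7759*(-1/28836) + 9040/(8 - 12*(-1 + 8)) = -7759/28836 + 9040/(8 - 12*7) = -7759/28836 + 9040/(8 - 84) = -7759/28836 + 9040/(-76) = -7759/28836 + 9040*(-1/76) = -7759/28836 - 2260/19 = -65316781/547884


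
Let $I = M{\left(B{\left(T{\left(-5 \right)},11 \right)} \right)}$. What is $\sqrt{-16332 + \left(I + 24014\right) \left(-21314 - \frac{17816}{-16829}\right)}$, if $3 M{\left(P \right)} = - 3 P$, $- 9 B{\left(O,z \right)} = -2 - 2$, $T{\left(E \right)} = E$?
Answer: $\frac{4 i \sqrt{81536650056336983}}{50487} \approx 22623.0 i$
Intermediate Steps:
$B{\left(O,z \right)} = \frac{4}{9}$ ($B{\left(O,z \right)} = - \frac{-2 - 2}{9} = \left(- \frac{1}{9}\right) \left(-4\right) = \frac{4}{9}$)
$M{\left(P \right)} = - P$ ($M{\left(P \right)} = \frac{\left(-3\right) P}{3} = - P$)
$I = - \frac{4}{9}$ ($I = \left(-1\right) \frac{4}{9} = - \frac{4}{9} \approx -0.44444$)
$\sqrt{-16332 + \left(I + 24014\right) \left(-21314 - \frac{17816}{-16829}\right)} = \sqrt{-16332 + \left(- \frac{4}{9} + 24014\right) \left(-21314 - \frac{17816}{-16829}\right)} = \sqrt{-16332 + \frac{216122 \left(-21314 - - \frac{17816}{16829}\right)}{9}} = \sqrt{-16332 + \frac{216122 \left(-21314 + \frac{17816}{16829}\right)}{9}} = \sqrt{-16332 + \frac{216122}{9} \left(- \frac{358675490}{16829}\right)} = \sqrt{-16332 - \frac{77517664249780}{151461}} = \sqrt{- \frac{77520137910832}{151461}} = \frac{4 i \sqrt{81536650056336983}}{50487}$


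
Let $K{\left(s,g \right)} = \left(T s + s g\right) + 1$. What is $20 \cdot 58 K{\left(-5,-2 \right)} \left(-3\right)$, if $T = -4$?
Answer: $-107880$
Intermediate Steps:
$K{\left(s,g \right)} = 1 - 4 s + g s$ ($K{\left(s,g \right)} = \left(- 4 s + s g\right) + 1 = \left(- 4 s + g s\right) + 1 = 1 - 4 s + g s$)
$20 \cdot 58 K{\left(-5,-2 \right)} \left(-3\right) = 20 \cdot 58 \left(1 - -20 - -10\right) \left(-3\right) = 1160 \left(1 + 20 + 10\right) \left(-3\right) = 1160 \cdot 31 \left(-3\right) = 1160 \left(-93\right) = -107880$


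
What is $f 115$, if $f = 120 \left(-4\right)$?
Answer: $-55200$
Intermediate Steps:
$f = -480$
$f 115 = \left(-480\right) 115 = -55200$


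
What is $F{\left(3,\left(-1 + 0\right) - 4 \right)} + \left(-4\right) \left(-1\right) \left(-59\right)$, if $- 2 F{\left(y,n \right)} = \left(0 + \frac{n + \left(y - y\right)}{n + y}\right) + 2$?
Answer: $- \frac{953}{4} \approx -238.25$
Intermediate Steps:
$F{\left(y,n \right)} = -1 - \frac{n}{2 \left(n + y\right)}$ ($F{\left(y,n \right)} = - \frac{\left(0 + \frac{n + \left(y - y\right)}{n + y}\right) + 2}{2} = - \frac{\left(0 + \frac{n + 0}{n + y}\right) + 2}{2} = - \frac{\left(0 + \frac{n}{n + y}\right) + 2}{2} = - \frac{\frac{n}{n + y} + 2}{2} = - \frac{2 + \frac{n}{n + y}}{2} = -1 - \frac{n}{2 \left(n + y\right)}$)
$F{\left(3,\left(-1 + 0\right) - 4 \right)} + \left(-4\right) \left(-1\right) \left(-59\right) = \frac{\left(-1\right) 3 - \frac{3 \left(\left(-1 + 0\right) - 4\right)}{2}}{\left(\left(-1 + 0\right) - 4\right) + 3} + \left(-4\right) \left(-1\right) \left(-59\right) = \frac{-3 - \frac{3 \left(-1 - 4\right)}{2}}{\left(-1 - 4\right) + 3} + 4 \left(-59\right) = \frac{-3 - - \frac{15}{2}}{-5 + 3} - 236 = \frac{-3 + \frac{15}{2}}{-2} - 236 = \left(- \frac{1}{2}\right) \frac{9}{2} - 236 = - \frac{9}{4} - 236 = - \frac{953}{4}$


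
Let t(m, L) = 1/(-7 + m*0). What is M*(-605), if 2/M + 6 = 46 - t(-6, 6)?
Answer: -8470/281 ≈ -30.142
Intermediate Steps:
t(m, L) = -⅐ (t(m, L) = 1/(-7 + 0) = 1/(-7) = -⅐)
M = 14/281 (M = 2/(-6 + (46 - 1*(-⅐))) = 2/(-6 + (46 + ⅐)) = 2/(-6 + 323/7) = 2/(281/7) = 2*(7/281) = 14/281 ≈ 0.049822)
M*(-605) = (14/281)*(-605) = -8470/281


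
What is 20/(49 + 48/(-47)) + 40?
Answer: 18228/451 ≈ 40.417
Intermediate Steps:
20/(49 + 48/(-47)) + 40 = 20/(49 + 48*(-1/47)) + 40 = 20/(49 - 48/47) + 40 = 20/(2255/47) + 40 = 20*(47/2255) + 40 = 188/451 + 40 = 18228/451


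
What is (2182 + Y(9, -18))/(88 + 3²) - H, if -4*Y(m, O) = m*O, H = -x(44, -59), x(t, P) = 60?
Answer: 16085/194 ≈ 82.912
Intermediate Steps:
H = -60 (H = -1*60 = -60)
Y(m, O) = -O*m/4 (Y(m, O) = -m*O/4 = -O*m/4)
(2182 + Y(9, -18))/(88 + 3²) - H = (2182 - ¼*(-18)*9)/(88 + 3²) - 1*(-60) = (2182 + 81/2)/(88 + 9) + 60 = (4445/2)/97 + 60 = (4445/2)*(1/97) + 60 = 4445/194 + 60 = 16085/194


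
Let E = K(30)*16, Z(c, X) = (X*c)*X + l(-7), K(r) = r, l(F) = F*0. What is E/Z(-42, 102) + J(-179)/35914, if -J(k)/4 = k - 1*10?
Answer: 6523106/326943099 ≈ 0.019952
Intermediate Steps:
J(k) = 40 - 4*k (J(k) = -4*(k - 1*10) = -4*(k - 10) = -4*(-10 + k) = 40 - 4*k)
l(F) = 0
Z(c, X) = c*X² (Z(c, X) = (X*c)*X + 0 = c*X² + 0 = c*X²)
E = 480 (E = 30*16 = 480)
E/Z(-42, 102) + J(-179)/35914 = 480/((-42*102²)) + (40 - 4*(-179))/35914 = 480/((-42*10404)) + (40 + 716)*(1/35914) = 480/(-436968) + 756*(1/35914) = 480*(-1/436968) + 378/17957 = -20/18207 + 378/17957 = 6523106/326943099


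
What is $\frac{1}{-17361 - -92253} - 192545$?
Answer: $- \frac{14420080139}{74892} \approx -1.9255 \cdot 10^{5}$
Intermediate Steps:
$\frac{1}{-17361 - -92253} - 192545 = \frac{1}{-17361 + 92253} - 192545 = \frac{1}{74892} - 192545 = - \frac{14420080139}{74892}$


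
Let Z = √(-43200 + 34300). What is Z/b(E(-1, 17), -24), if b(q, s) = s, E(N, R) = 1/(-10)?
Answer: -5*I*√89/12 ≈ -3.9308*I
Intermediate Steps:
E(N, R) = -⅒
Z = 10*I*√89 (Z = √(-8900) = 10*I*√89 ≈ 94.34*I)
Z/b(E(-1, 17), -24) = (10*I*√89)/(-24) = (10*I*√89)*(-1/24) = -5*I*√89/12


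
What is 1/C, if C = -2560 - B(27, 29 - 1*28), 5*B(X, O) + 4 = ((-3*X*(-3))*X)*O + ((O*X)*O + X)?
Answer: -5/19411 ≈ -0.00025759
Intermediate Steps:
B(X, O) = -4/5 + X/5 + X*O**2/5 + 9*O*X**2/5 (B(X, O) = -4/5 + (((-3*X*(-3))*X)*O + ((O*X)*O + X))/5 = -4/5 + (((9*X)*X)*O + (X*O**2 + X))/5 = -4/5 + ((9*X**2)*O + (X + X*O**2))/5 = -4/5 + (9*O*X**2 + (X + X*O**2))/5 = -4/5 + (X + X*O**2 + 9*O*X**2)/5 = -4/5 + (X/5 + X*O**2/5 + 9*O*X**2/5) = -4/5 + X/5 + X*O**2/5 + 9*O*X**2/5)
C = -19411/5 (C = -2560 - (-4/5 + (1/5)*27 + (1/5)*27*(29 - 1*28)**2 + (9/5)*(29 - 1*28)*27**2) = -2560 - (-4/5 + 27/5 + (1/5)*27*(29 - 28)**2 + (9/5)*(29 - 28)*729) = -2560 - (-4/5 + 27/5 + (1/5)*27*1**2 + (9/5)*1*729) = -2560 - (-4/5 + 27/5 + (1/5)*27*1 + 6561/5) = -2560 - (-4/5 + 27/5 + 27/5 + 6561/5) = -2560 - 1*6611/5 = -2560 - 6611/5 = -19411/5 ≈ -3882.2)
1/C = 1/(-19411/5) = -5/19411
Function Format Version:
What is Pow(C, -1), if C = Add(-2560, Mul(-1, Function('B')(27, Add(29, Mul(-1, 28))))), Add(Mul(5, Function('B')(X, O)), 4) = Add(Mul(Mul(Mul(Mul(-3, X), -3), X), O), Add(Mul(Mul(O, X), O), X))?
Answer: Rational(-5, 19411) ≈ -0.00025759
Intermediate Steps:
Function('B')(X, O) = Add(Rational(-4, 5), Mul(Rational(1, 5), X), Mul(Rational(1, 5), X, Pow(O, 2)), Mul(Rational(9, 5), O, Pow(X, 2))) (Function('B')(X, O) = Add(Rational(-4, 5), Mul(Rational(1, 5), Add(Mul(Mul(Mul(Mul(-3, X), -3), X), O), Add(Mul(Mul(O, X), O), X)))) = Add(Rational(-4, 5), Mul(Rational(1, 5), Add(Mul(Mul(Mul(9, X), X), O), Add(Mul(X, Pow(O, 2)), X)))) = Add(Rational(-4, 5), Mul(Rational(1, 5), Add(Mul(Mul(9, Pow(X, 2)), O), Add(X, Mul(X, Pow(O, 2)))))) = Add(Rational(-4, 5), Mul(Rational(1, 5), Add(Mul(9, O, Pow(X, 2)), Add(X, Mul(X, Pow(O, 2)))))) = Add(Rational(-4, 5), Mul(Rational(1, 5), Add(X, Mul(X, Pow(O, 2)), Mul(9, O, Pow(X, 2))))) = Add(Rational(-4, 5), Add(Mul(Rational(1, 5), X), Mul(Rational(1, 5), X, Pow(O, 2)), Mul(Rational(9, 5), O, Pow(X, 2)))) = Add(Rational(-4, 5), Mul(Rational(1, 5), X), Mul(Rational(1, 5), X, Pow(O, 2)), Mul(Rational(9, 5), O, Pow(X, 2))))
C = Rational(-19411, 5) (C = Add(-2560, Mul(-1, Add(Rational(-4, 5), Mul(Rational(1, 5), 27), Mul(Rational(1, 5), 27, Pow(Add(29, Mul(-1, 28)), 2)), Mul(Rational(9, 5), Add(29, Mul(-1, 28)), Pow(27, 2))))) = Add(-2560, Mul(-1, Add(Rational(-4, 5), Rational(27, 5), Mul(Rational(1, 5), 27, Pow(Add(29, -28), 2)), Mul(Rational(9, 5), Add(29, -28), 729)))) = Add(-2560, Mul(-1, Add(Rational(-4, 5), Rational(27, 5), Mul(Rational(1, 5), 27, Pow(1, 2)), Mul(Rational(9, 5), 1, 729)))) = Add(-2560, Mul(-1, Add(Rational(-4, 5), Rational(27, 5), Mul(Rational(1, 5), 27, 1), Rational(6561, 5)))) = Add(-2560, Mul(-1, Add(Rational(-4, 5), Rational(27, 5), Rational(27, 5), Rational(6561, 5)))) = Add(-2560, Mul(-1, Rational(6611, 5))) = Add(-2560, Rational(-6611, 5)) = Rational(-19411, 5) ≈ -3882.2)
Pow(C, -1) = Pow(Rational(-19411, 5), -1) = Rational(-5, 19411)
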